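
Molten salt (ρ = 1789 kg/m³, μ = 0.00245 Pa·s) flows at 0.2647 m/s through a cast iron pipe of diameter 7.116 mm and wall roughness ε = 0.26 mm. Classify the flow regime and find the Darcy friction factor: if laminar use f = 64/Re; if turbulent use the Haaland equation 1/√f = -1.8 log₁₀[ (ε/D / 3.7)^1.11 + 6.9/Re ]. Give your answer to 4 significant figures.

Re = ρVD/μ = 1789·0.2647·0.007116/0.00245 = 1375.
Re < 2300 → laminar, so f = 64/Re = 0.04653 (roughness is irrelevant in laminar flow).

f ≈ 0.04653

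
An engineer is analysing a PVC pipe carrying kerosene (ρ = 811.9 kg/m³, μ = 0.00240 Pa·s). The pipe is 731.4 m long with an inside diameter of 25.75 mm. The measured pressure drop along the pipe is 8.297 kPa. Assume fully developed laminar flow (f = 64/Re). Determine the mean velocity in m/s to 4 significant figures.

V ≈ 0.09794 m/s

For laminar flow, f = 64/Re with Re = ρVD/μ, so Darcy-Weisbach reduces to ΔP = 32μLV/D². Solving for V: V = ΔP·D²/(32μL) = 8297·(0.02575)²/(32·0.0024·731.4) = 0.09794 m/s.
Check: Re = ρVD/μ = 811.9·0.09794·0.02575/0.0024 = 853.2 < 2300, so the laminar assumption holds.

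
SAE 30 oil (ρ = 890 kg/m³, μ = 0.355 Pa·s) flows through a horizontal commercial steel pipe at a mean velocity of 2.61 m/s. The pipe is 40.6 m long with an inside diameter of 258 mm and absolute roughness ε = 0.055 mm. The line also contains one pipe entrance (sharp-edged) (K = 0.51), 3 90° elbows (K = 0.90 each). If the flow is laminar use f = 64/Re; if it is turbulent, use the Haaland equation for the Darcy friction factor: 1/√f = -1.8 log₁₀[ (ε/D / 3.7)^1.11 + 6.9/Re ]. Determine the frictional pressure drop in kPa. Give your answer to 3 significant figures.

Reynolds number Re = ρVD/μ = 890 · 2.61 · 0.258 / 0.355 = 1688.
Re < 2300 → laminar flow, so f = 64/Re = 64/1688 = 0.03791 (the turbulent correlation is not needed).
Total minor-loss coefficient ΣK = 1·0.51 + 3·0.9 = 3.21.
ΔP = [f·L/D + ΣK]·(ρV²/2) = [0.03791·40.6/0.258 + 3.21]·(890·2.61²/2) = [5.966 + 3.21]·3031 = 2.782e+04 Pa.
ΔP = 2.782e+04 Pa = 27.8 kPa.

ΔP ≈ 27.8 kPa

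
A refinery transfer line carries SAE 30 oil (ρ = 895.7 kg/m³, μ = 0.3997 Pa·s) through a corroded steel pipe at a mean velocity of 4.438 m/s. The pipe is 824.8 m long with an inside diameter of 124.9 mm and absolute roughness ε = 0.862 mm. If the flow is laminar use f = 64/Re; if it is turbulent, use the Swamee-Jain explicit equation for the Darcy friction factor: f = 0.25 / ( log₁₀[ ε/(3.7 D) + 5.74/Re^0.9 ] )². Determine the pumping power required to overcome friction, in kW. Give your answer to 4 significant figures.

P ≈ 163.2 kW

Reynolds number Re = ρVD/μ = 895.7 · 4.438 · 0.1249 / 0.4 = 1242.
Re < 2300 → laminar flow, so f = 64/Re = 64/1242 = 0.05152 (the turbulent correlation is not needed).
Darcy-Weisbach: ΔP = f(L/D)(ρV²/2) = 0.05152·(824.8/0.1249)·(895.7·4.438²/2) = 0.05152·6604·8821 = 3.001e+06 Pa.
Q = V·A = 4.438·0.01225 = 0.05438 m³/s.
Pumping power P = QΔP = 0.05438·3.001e+06 = 163190 W = 163.2 kW.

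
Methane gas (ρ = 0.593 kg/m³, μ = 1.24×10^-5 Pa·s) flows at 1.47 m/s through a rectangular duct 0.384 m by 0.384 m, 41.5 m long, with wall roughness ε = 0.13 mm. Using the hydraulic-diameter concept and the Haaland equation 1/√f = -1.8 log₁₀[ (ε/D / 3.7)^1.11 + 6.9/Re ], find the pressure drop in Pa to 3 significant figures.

ΔP ≈ 1.71 Pa

Hydraulic diameter D_h = 4A/P = 4·(0.384·0.384)/(2·(0.384+0.384)) = 0.5898/1.536 = 0.384 m.
Re = ρVD_h/μ = 0.593·1.47·0.384/1.24e-05 = 2.699e+04.
ε/D_h = 0.00013/0.384 = 0.000339; Haaland gives 1/√f = -1.8 log₁₀[3.29e-05+0.000256] = 6.372, so f = 0.02463.
ΔP = f(L/D_h)(ρV²/2) = 0.02463·41.5/0.384·0.6407 = 1.706 Pa.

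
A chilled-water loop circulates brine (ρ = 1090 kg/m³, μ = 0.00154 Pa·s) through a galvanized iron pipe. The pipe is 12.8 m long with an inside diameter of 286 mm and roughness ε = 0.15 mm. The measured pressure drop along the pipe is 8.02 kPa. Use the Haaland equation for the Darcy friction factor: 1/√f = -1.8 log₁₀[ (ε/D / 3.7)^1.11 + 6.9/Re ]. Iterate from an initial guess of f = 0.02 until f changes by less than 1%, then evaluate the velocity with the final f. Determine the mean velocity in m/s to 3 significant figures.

V ≈ 4.35 m/s

Rearranging Darcy-Weisbach: V = √(2·ΔP·D/(f·L·ρ)). With ε/D = 0.00015/0.286 = 0.000524, iterate starting from f = 0.02:
  f = 0.02 → V = √(2·8020·0.286/(0.02·12.8·1090)) = 4.055 m/s; Re = ρVD/μ = 8.208e+05; f → 0.01743
  f = 0.01743 → V = 4.344 m/s; Re = 8.793e+05; f → 0.01739
Converged (Δf/f < 1%). With the final f = 0.01739: V = √(2·8020·0.286/(0.01739·12.8·1090)) = 4.348 m/s.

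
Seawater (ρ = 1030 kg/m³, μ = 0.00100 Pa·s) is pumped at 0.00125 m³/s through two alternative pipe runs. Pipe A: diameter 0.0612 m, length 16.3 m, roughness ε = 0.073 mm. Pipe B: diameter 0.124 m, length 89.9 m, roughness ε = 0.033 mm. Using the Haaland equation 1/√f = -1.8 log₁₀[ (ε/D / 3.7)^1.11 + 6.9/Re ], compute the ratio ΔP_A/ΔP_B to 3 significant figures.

ΔP_A/ΔP_B ≈ 5.67

Pipe A: V = Q/A = 0.00125/0.002942 = 0.4249 m/s; Re = 2.679e+04; ε/D = 0.00119; Haaland → f = 0.02657; ΔP_A = f(L/D)(ρV²/2) = 658.1 Pa.
Pipe B: V = Q/A = 0.00125/0.01208 = 0.1035 m/s; Re = 1.322e+04; ε/D = 0.000266; Haaland → f = 0.02901; ΔP_B = f(L/D)(ρV²/2) = 116 Pa.
ΔP_A/ΔP_B = 658.1/116 = 5.67.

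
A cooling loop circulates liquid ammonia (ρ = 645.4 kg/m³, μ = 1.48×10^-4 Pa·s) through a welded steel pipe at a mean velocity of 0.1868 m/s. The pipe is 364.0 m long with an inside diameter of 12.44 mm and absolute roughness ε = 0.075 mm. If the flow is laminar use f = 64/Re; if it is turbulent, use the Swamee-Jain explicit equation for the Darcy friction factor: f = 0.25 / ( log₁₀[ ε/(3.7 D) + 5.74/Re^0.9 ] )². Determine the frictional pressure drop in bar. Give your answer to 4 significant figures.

ΔP ≈ 0.1302 bar

Reynolds number Re = ρVD/μ = 645.4 · 0.1868 · 0.01244 / 0.000148 = 1.013e+04.
Re > 4000 → turbulent. Relative roughness ε/D = 7.5e-05/0.01244 = 0.00603. Swamee-Jain: f = 0.25/(log₁₀[0.00603/3.7 + 5.74/1.013e+04^0.9])² = 0.25/(log₁₀[0.00163 + 0.00142])² = 0.25/(-2.515)² = 0.03952.
Darcy-Weisbach: ΔP = f(L/D)(ρV²/2) = 0.03952·(364/0.01244)·(645.4·0.1868²/2) = 0.03952·2.926e+04·11.26 = 1.302e+04 Pa.
ΔP = 1.302e+04 Pa = 0.1302 bar.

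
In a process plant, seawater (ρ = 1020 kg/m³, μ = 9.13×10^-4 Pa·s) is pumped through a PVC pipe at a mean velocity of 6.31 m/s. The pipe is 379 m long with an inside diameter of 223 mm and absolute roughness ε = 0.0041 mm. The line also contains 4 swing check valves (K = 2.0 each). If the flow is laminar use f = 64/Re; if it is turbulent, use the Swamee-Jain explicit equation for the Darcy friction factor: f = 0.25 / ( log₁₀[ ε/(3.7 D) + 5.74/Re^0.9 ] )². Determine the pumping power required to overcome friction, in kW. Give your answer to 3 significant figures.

P ≈ 136 kW

Reynolds number Re = ρVD/μ = 1020 · 6.31 · 0.223 / 0.000913 = 1.572e+06.
Re > 4000 → turbulent. Relative roughness ε/D = 4.1e-06/0.223 = 1.84e-05. Swamee-Jain: f = 0.25/(log₁₀[1.84e-05/3.7 + 5.74/1.572e+06^0.9])² = 0.25/(log₁₀[4.97e-06 + 1.52e-05])² = 0.25/(-4.695)² = 0.01134.
Total minor-loss coefficient ΣK = 4·2 = 8.
ΔP = [f·L/D + ΣK]·(ρV²/2) = [0.01134·379/0.223 + 8]·(1020·6.31²/2) = [19.27 + 8]·2.031e+04 = 5.538e+05 Pa.
Q = V·A = 6.31·0.03906 = 0.2465 m³/s.
Pumping power P = QΔP = 0.2465·5.538e+05 = 136500 W = 136 kW.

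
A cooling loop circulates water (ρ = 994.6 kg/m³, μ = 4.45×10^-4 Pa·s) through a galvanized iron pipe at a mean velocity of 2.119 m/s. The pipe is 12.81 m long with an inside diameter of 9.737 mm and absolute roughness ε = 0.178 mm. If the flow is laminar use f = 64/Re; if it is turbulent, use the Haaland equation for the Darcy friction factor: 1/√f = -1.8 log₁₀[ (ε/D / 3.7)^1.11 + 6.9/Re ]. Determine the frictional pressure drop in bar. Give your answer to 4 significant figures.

ΔP ≈ 1.409 bar

Reynolds number Re = ρVD/μ = 994.6 · 2.119 · 0.009737 / 0.000445 = 4.612e+04.
Re > 4000 → turbulent. Relative roughness ε/D = 0.000178/0.009737 = 0.0183. Haaland: 1/√f = -1.8 log₁₀[(0.0183/3.7)^1.11 + 6.9/4.612e+04] = -1.8 log₁₀[0.00275 + 0.00015] = 4.566, so f = 0.04796.
Darcy-Weisbach: ΔP = f(L/D)(ρV²/2) = 0.04796·(12.81/0.009737)·(994.6·2.119²/2) = 0.04796·1316·2233 = 1.409e+05 Pa.
ΔP = 1.409e+05 Pa = 1.409 bar.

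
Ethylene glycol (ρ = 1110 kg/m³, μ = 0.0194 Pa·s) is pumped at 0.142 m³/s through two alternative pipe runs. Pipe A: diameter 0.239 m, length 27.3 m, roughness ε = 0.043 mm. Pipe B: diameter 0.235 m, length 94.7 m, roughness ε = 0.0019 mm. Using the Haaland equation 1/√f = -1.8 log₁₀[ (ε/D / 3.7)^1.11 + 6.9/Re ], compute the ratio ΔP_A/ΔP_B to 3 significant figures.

ΔP_A/ΔP_B ≈ 0.272

Pipe A: V = Q/A = 0.142/0.04486 = 3.165 m/s; Re = 4.328e+04; ε/D = 0.00018; Haaland → f = 0.02189; ΔP_A = f(L/D)(ρV²/2) = 1.39e+04 Pa.
Pipe B: V = Q/A = 0.142/0.04337 = 3.274 m/s; Re = 4.402e+04; ε/D = 8.09e-06; Haaland → f = 0.02134; ΔP_B = f(L/D)(ρV²/2) = 5.115e+04 Pa.
ΔP_A/ΔP_B = 1.39e+04/5.115e+04 = 0.272.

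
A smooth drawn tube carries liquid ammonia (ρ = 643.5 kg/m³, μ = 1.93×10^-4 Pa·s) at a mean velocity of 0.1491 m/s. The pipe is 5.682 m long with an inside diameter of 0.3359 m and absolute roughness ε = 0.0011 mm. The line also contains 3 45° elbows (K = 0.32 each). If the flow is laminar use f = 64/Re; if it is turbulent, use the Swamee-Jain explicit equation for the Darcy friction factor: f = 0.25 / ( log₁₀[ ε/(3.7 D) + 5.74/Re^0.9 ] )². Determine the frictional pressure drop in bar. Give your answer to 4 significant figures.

ΔP ≈ 8.817×10^-5 bar

Reynolds number Re = ρVD/μ = 643.5 · 0.1491 · 0.3359 / 0.000193 = 1.67e+05.
Re > 4000 → turbulent. Relative roughness ε/D = 1.1e-06/0.3359 = 3.27e-06. Swamee-Jain: f = 0.25/(log₁₀[3.27e-06/3.7 + 5.74/1.67e+05^0.9])² = 0.25/(log₁₀[8.85e-07 + 0.000114])² = 0.25/(-3.938)² = 0.01612.
Total minor-loss coefficient ΣK = 3·0.32 = 0.96.
ΔP = [f·L/D + ΣK]·(ρV²/2) = [0.01612·5.682/0.3359 + 0.96]·(643.5·0.1491²/2) = [0.2727 + 0.96]·7.153 = 8.817 Pa.
ΔP = 8.817 Pa = 8.817×10^-5 bar.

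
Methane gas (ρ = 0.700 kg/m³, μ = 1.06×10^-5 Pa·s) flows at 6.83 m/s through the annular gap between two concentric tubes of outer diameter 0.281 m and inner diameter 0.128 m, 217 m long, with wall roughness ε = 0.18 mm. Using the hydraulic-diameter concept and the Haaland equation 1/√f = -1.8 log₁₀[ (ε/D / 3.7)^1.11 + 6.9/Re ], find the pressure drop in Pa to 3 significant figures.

Hydraulic diameter D_h = 4A/P = D_o - D_i = 0.281 - 0.128 = 0.153 m.
Re = ρVD_h/μ = 0.7·6.83·0.153/1.06e-05 = 6.901e+04.
ε/D_h = 0.00018/0.153 = 0.00118; Haaland gives 1/√f = -1.8 log₁₀[0.000131+0.0001] = 6.545, so f = 0.02334.
ΔP = f(L/D_h)(ρV²/2) = 0.02334·217/0.153·16.33 = 540.6 Pa.

ΔP ≈ 541 Pa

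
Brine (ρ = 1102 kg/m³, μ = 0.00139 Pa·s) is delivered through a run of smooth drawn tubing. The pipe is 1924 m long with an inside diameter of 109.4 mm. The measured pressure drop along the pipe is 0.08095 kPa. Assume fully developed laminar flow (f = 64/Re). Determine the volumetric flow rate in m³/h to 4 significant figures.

Q ≈ 0.3831 m³/h

For laminar flow, f = 64/Re with Re = ρVD/μ, so Darcy-Weisbach reduces to ΔP = 32μLV/D². Solving for V: V = ΔP·D²/(32μL) = 80.95·(0.1094)²/(32·0.00139·1924) = 0.01132 m/s.
Check: Re = ρVD/μ = 1102·0.01132·0.1094/0.00139 = 981.9 < 2300, so the laminar assumption holds.
Q = V·A = 0.01132·(π/4·0.1094²) = 0.0001064 m³/s = 0.3831 m³/h.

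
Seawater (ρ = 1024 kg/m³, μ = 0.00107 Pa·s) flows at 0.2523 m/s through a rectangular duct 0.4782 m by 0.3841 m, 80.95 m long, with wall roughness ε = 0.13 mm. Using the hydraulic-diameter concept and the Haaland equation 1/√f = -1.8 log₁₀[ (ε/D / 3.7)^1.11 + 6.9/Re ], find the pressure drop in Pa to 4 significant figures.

ΔP ≈ 118.5 Pa

Hydraulic diameter D_h = 4A/P = 4·(0.4782·0.3841)/(2·(0.4782+0.3841)) = 0.7347/1.725 = 0.426 m.
Re = ρVD_h/μ = 1024·0.2523·0.426/0.00107 = 1.029e+05.
ε/D_h = 0.00013/0.426 = 0.000305; Haaland gives 1/√f = -1.8 log₁₀[2.93e-05+6.71e-05] = 7.229, so f = 0.01914.
ΔP = f(L/D_h)(ρV²/2) = 0.01914·80.95/0.426·32.59 = 118.5 Pa.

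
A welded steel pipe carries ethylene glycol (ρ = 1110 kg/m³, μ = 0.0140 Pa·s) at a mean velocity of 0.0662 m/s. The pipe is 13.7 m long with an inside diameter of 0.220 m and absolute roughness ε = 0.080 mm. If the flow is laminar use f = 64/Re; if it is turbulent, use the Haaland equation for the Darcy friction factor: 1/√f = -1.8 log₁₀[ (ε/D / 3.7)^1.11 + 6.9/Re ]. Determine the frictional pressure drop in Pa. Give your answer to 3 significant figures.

Reynolds number Re = ρVD/μ = 1110 · 0.0662 · 0.22 / 0.014 = 1155.
Re < 2300 → laminar flow, so f = 64/Re = 64/1155 = 0.05542 (the turbulent correlation is not needed).
Darcy-Weisbach: ΔP = f(L/D)(ρV²/2) = 0.05542·(13.7/0.22)·(1110·0.0662²/2) = 0.05542·62.27·2.432 = 8.395 Pa.

ΔP ≈ 8.39 Pa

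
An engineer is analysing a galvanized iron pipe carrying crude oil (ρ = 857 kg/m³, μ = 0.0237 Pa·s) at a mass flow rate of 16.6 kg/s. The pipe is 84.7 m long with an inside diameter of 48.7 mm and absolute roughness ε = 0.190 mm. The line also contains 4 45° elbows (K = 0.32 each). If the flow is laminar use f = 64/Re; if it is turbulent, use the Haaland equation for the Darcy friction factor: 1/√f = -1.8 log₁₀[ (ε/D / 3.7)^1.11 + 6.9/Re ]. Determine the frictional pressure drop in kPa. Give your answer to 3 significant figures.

A = πD²/4 = π(0.0487)²/4 = 0.001863 m²; mean velocity V = ṁ/(ρA) = 16.6/(857 · 0.001863) = 10.4 m/s.
Reynolds number Re = ρVD/μ = 857 · 10.4 · 0.0487 / 0.0237 = 1.831e+04.
Re > 4000 → turbulent. Relative roughness ε/D = 0.00019/0.0487 = 0.0039. Haaland: 1/√f = -1.8 log₁₀[(0.0039/3.7)^1.11 + 6.9/1.831e+04] = -1.8 log₁₀[0.000496 + 0.000377] = 5.506, so f = 0.03298.
Total minor-loss coefficient ΣK = 4·0.32 = 1.28.
ΔP = [f·L/D + ΣK]·(ρV²/2) = [0.03298·84.7/0.0487 + 1.28]·(857·10.4²/2) = [57.36 + 1.28]·4.634e+04 = 2.717e+06 Pa.
ΔP = 2.717e+06 Pa = 2720 kPa.

ΔP ≈ 2720 kPa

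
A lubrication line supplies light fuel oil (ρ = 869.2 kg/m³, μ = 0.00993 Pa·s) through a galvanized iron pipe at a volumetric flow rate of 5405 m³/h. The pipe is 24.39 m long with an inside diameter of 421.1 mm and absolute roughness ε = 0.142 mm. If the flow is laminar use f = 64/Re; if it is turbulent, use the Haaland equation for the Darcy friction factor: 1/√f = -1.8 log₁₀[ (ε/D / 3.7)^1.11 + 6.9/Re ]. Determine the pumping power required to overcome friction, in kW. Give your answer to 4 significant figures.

P ≈ 73.32 kW

Q = 5405 m³/h = 5405/3600 = 1.501 m³/s.
Cross-sectional area A = πD²/4 = π(0.4211)²/4 = 0.1393 m²; mean velocity V = Q/A = 1.501/0.1393 = 10.78 m/s.
Reynolds number Re = ρVD/μ = 869.2 · 10.78 · 0.4211 / 0.00993 = 3.974e+05.
Re > 4000 → turbulent. Relative roughness ε/D = 0.000142/0.4211 = 0.000337. Haaland: 1/√f = -1.8 log₁₀[(0.000337/3.7)^1.11 + 6.9/3.974e+05] = -1.8 log₁₀[3.28e-05 + 1.74e-05] = 7.74, so f = 0.01669.
Darcy-Weisbach: ΔP = f(L/D)(ρV²/2) = 0.01669·(24.39/0.4211)·(869.2·10.78²/2) = 0.01669·57.92·5.051e+04 = 4.883e+04 Pa.
Pumping power P = QΔP = 1.501·4.883e+04 = 73315 W = 73.32 kW.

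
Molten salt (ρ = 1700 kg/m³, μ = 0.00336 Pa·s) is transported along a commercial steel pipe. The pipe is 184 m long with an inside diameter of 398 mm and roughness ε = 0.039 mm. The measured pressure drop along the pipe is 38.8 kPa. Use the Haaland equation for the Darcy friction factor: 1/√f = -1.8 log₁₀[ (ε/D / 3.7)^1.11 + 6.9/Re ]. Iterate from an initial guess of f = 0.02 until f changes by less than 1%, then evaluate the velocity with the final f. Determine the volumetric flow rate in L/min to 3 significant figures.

Rearranging Darcy-Weisbach: V = √(2·ΔP·D/(f·L·ρ)). With ε/D = 3.9e-05/0.398 = 9.8e-05, iterate starting from f = 0.02:
  f = 0.02 → V = √(2·3.88e+04·0.398/(0.02·184·1700)) = 2.222 m/s; Re = ρVD/μ = 4.474e+05; f → 0.01443
  f = 0.01443 → V = 2.616 m/s; Re = 5.267e+05; f → 0.01416
  f = 0.01416 → V = 2.641 m/s; Re = 5.318e+05; f → 0.01414
Converged (Δf/f < 1%). With the final f = 0.01414: V = √(2·3.88e+04·0.398/(0.01414·184·1700)) = 2.642 m/s.
Q = V·A = 2.642·(π/4·0.398²) = 0.3288 m³/s = 19700 L/min.

Q ≈ 19700 L/min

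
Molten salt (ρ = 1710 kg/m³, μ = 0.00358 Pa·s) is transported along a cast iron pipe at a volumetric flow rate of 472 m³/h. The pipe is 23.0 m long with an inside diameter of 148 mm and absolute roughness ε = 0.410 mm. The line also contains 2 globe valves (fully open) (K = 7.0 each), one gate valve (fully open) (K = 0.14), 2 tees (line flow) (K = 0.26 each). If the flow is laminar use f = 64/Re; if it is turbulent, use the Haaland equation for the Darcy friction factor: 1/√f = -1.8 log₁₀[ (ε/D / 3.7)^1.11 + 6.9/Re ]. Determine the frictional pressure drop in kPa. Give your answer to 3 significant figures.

Q = 472 m³/h = 472/3600 = 0.1311 m³/s.
Cross-sectional area A = πD²/4 = π(0.148)²/4 = 0.0172 m²; mean velocity V = Q/A = 0.1311/0.0172 = 7.621 m/s.
Reynolds number Re = ρVD/μ = 1710 · 7.621 · 0.148 / 0.00358 = 5.388e+05.
Re > 4000 → turbulent. Relative roughness ε/D = 0.00041/0.148 = 0.00277. Haaland: 1/√f = -1.8 log₁₀[(0.00277/3.7)^1.11 + 6.9/5.388e+05] = -1.8 log₁₀[0.000339 + 1.28e-05] = 6.216, so f = 0.02588.
Total minor-loss coefficient ΣK = 2·7 + 1·0.14 + 2·0.26 = 14.7.
ΔP = [f·L/D + ΣK]·(ρV²/2) = [0.02588·23/0.148 + 14.7]·(1710·7.621²/2) = [4.022 + 14.7]·4.966e+04 = 9.278e+05 Pa.
ΔP = 9.278e+05 Pa = 928 kPa.

ΔP ≈ 928 kPa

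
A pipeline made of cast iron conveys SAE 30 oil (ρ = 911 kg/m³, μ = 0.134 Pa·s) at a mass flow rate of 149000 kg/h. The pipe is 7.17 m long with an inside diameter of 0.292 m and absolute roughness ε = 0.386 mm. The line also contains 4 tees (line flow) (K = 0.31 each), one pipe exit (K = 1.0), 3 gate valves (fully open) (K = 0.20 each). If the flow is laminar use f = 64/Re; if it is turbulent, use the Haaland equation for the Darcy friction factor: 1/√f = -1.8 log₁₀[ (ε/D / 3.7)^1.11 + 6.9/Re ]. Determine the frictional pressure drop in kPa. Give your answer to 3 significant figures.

ṁ = 149000 kg/h = 149000/3600 = 41.39 kg/s.
A = πD²/4 = π(0.292)²/4 = 0.06697 m²; mean velocity V = ṁ/(ρA) = 41.39/(911 · 0.06697) = 0.6784 m/s.
Reynolds number Re = ρVD/μ = 911 · 0.6784 · 0.292 / 0.134 = 1347.
Re < 2300 → laminar flow, so f = 64/Re = 64/1347 = 0.04752 (the turbulent correlation is not needed).
Total minor-loss coefficient ΣK = 4·0.31 + 1·1 + 3·0.2 = 2.84.
ΔP = [f·L/D + ΣK]·(ρV²/2) = [0.04752·7.17/0.292 + 2.84]·(911·0.6784²/2) = [1.167 + 2.84]·209.7 = 840.1 Pa.
ΔP = 840.1 Pa = 0.840 kPa.

ΔP ≈ 0.840 kPa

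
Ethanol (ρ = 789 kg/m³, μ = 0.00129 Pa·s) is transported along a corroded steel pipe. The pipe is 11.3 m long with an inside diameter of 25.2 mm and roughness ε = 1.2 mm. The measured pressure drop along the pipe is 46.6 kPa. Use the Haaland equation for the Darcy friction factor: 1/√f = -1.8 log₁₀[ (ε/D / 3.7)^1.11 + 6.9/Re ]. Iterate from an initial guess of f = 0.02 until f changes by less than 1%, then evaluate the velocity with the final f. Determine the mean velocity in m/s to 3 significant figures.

Rearranging Darcy-Weisbach: V = √(2·ΔP·D/(f·L·ρ)). With ε/D = 0.0012/0.0252 = 0.0476, iterate starting from f = 0.02:
  f = 0.02 → V = √(2·4.66e+04·0.0252/(0.02·11.3·789)) = 3.629 m/s; Re = ρVD/μ = 5.594e+04; f → 0.07054
  f = 0.07054 → V = 1.932 m/s; Re = 2.978e+04; f → 0.07093
Converged (Δf/f < 1%). With the final f = 0.07093: V = √(2·4.66e+04·0.0252/(0.07093·11.3·789)) = 1.927 m/s.

V ≈ 1.93 m/s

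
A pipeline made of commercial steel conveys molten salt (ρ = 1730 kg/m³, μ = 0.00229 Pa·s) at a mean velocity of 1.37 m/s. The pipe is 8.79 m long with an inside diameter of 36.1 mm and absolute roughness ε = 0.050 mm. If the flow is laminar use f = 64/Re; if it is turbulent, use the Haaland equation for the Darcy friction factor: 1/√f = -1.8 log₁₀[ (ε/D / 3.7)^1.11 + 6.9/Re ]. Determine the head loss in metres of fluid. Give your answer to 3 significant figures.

h_f ≈ 0.598 m

Reynolds number Re = ρVD/μ = 1730 · 1.37 · 0.0361 / 0.00229 = 3.736e+04.
Re > 4000 → turbulent. Relative roughness ε/D = 5e-05/0.0361 = 0.00139. Haaland: 1/√f = -1.8 log₁₀[(0.00139/3.7)^1.11 + 6.9/3.736e+04] = -1.8 log₁₀[0.000157 + 0.000185] = 6.239, so f = 0.02569.
Darcy-Weisbach: ΔP = f(L/D)(ρV²/2) = 0.02569·(8.79/0.0361)·(1730·1.37²/2) = 0.02569·243.5·1624 = 1.016e+04 Pa.
Head loss h_f = ΔP/(ρg) = 1.016e+04/(1730·9.81) = 0.598 m.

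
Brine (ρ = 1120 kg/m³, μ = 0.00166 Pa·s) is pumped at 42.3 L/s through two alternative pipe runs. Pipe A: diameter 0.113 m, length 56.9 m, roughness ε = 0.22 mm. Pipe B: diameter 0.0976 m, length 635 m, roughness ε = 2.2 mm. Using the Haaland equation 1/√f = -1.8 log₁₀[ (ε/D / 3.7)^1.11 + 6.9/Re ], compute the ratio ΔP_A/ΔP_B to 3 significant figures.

ΔP_A/ΔP_B ≈ 0.0200

Pipe A: V = Q/A = 0.0423/0.01003 = 4.218 m/s; Re = 3.216e+05; ε/D = 0.00195; Haaland → f = 0.02381; ΔP_A = f(L/D)(ρV²/2) = 1.194e+05 Pa.
Pipe B: V = Q/A = 0.0423/0.007482 = 5.654 m/s; Re = 3.723e+05; ε/D = 0.0225; Haaland → f = 0.05114; ΔP_B = f(L/D)(ρV²/2) = 5.957e+06 Pa.
ΔP_A/ΔP_B = 1.194e+05/5.957e+06 = 0.0200.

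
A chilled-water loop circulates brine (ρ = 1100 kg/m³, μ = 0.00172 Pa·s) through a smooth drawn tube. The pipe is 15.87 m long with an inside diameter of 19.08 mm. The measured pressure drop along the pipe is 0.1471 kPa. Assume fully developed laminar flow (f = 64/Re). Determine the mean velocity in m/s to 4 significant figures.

For laminar flow, f = 64/Re with Re = ρVD/μ, so Darcy-Weisbach reduces to ΔP = 32μLV/D². Solving for V: V = ΔP·D²/(32μL) = 147.1·(0.01908)²/(32·0.00172·15.87) = 0.06131 m/s.
Check: Re = ρVD/μ = 1100·0.06131·0.01908/0.00172 = 748.1 < 2300, so the laminar assumption holds.

V ≈ 0.06131 m/s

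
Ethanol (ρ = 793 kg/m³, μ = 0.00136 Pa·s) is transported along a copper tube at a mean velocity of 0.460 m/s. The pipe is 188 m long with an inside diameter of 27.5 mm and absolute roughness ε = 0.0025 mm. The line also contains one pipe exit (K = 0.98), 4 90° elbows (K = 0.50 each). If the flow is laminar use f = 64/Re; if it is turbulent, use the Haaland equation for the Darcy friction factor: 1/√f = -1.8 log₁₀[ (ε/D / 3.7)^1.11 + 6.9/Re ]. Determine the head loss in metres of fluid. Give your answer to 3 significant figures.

h_f ≈ 2.52 m

Reynolds number Re = ρVD/μ = 793 · 0.46 · 0.0275 / 0.00136 = 7376.
Re > 4000 → turbulent. Relative roughness ε/D = 2.5e-06/0.0275 = 9.09e-05. Haaland: 1/√f = -1.8 log₁₀[(9.09e-05/3.7)^1.11 + 6.9/7376] = -1.8 log₁₀[7.64e-06 + 0.000935] = 5.446, so f = 0.03372.
Total minor-loss coefficient ΣK = 1·0.98 + 4·0.5 = 2.98.
ΔP = [f·L/D + ΣK]·(ρV²/2) = [0.03372·188/0.0275 + 2.98]·(793·0.46²/2) = [230.5 + 2.98]·83.9 = 1.959e+04 Pa.
Head loss h_f = ΔP/(ρg) = 1.959e+04/(793·9.81) = 2.52 m.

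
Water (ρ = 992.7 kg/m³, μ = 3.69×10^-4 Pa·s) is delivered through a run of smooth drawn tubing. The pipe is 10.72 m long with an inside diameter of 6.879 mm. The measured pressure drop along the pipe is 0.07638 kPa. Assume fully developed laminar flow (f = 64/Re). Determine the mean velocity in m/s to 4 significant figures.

V ≈ 0.02855 m/s

For laminar flow, f = 64/Re with Re = ρVD/μ, so Darcy-Weisbach reduces to ΔP = 32μLV/D². Solving for V: V = ΔP·D²/(32μL) = 76.38·(0.006879)²/(32·0.000369·10.72) = 0.02855 m/s.
Check: Re = ρVD/μ = 992.7·0.02855·0.006879/0.000369 = 528.4 < 2300, so the laminar assumption holds.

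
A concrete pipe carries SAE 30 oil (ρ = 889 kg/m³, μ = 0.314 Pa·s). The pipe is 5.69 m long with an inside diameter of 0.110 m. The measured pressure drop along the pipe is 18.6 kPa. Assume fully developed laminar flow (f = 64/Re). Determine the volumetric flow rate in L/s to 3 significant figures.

Q ≈ 37.4 L/s

For laminar flow, f = 64/Re with Re = ρVD/μ, so Darcy-Weisbach reduces to ΔP = 32μLV/D². Solving for V: V = ΔP·D²/(32μL) = 1.86e+04·(0.11)²/(32·0.314·5.69) = 3.936 m/s.
Check: Re = ρVD/μ = 889·3.936·0.11/0.314 = 1226 < 2300, so the laminar assumption holds.
Q = V·A = 3.936·(π/4·0.11²) = 0.03741 m³/s = 37.4 L/s.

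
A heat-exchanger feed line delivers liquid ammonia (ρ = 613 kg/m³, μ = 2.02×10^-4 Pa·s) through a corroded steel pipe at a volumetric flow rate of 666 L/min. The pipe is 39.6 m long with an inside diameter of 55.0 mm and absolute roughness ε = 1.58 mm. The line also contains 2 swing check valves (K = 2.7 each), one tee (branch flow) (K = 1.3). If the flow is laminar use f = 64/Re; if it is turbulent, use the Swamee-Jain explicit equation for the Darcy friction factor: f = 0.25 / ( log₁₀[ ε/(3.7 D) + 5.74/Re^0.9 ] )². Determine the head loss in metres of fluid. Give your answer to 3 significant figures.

h_f ≈ 52.5 m

Q = 666 L/min = 666/60000 = 0.0111 m³/s.
Cross-sectional area A = πD²/4 = π(0.055)²/4 = 0.002376 m²; mean velocity V = Q/A = 0.0111/0.002376 = 4.672 m/s.
Reynolds number Re = ρVD/μ = 613 · 4.672 · 0.055 / 0.000202 = 7.798e+05.
Re > 4000 → turbulent. Relative roughness ε/D = 0.00158/0.055 = 0.0287. Swamee-Jain: f = 0.25/(log₁₀[0.0287/3.7 + 5.74/7.798e+05^0.9])² = 0.25/(log₁₀[0.00776 + 2.86e-05])² = 0.25/(-2.108)² = 0.05624.
Total minor-loss coefficient ΣK = 2·2.7 + 1·1.3 = 6.7.
ΔP = [f·L/D + ΣK]·(ρV²/2) = [0.05624·39.6/0.055 + 6.7]·(613·4.672²/2) = [40.5 + 6.7]·6690 = 3.157e+05 Pa.
Head loss h_f = ΔP/(ρg) = 3.157e+05/(613·9.81) = 52.5 m.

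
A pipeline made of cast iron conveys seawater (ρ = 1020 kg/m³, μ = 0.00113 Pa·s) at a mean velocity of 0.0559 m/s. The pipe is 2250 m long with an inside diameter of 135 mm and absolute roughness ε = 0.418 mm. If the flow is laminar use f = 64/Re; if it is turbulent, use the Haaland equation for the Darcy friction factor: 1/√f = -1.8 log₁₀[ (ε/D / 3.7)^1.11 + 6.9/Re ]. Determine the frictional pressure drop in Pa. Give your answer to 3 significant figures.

Reynolds number Re = ρVD/μ = 1020 · 0.0559 · 0.135 / 0.00113 = 6812.
Re > 4000 → turbulent. Relative roughness ε/D = 0.000418/0.135 = 0.0031. Haaland: 1/√f = -1.8 log₁₀[(0.0031/3.7)^1.11 + 6.9/6812] = -1.8 log₁₀[0.000384 + 0.00101] = 5.139, so f = 0.03787.
Darcy-Weisbach: ΔP = f(L/D)(ρV²/2) = 0.03787·(2250/0.135)·(1020·0.0559²/2) = 0.03787·1.667e+04·1.594 = 1006 Pa.

ΔP ≈ 1010 Pa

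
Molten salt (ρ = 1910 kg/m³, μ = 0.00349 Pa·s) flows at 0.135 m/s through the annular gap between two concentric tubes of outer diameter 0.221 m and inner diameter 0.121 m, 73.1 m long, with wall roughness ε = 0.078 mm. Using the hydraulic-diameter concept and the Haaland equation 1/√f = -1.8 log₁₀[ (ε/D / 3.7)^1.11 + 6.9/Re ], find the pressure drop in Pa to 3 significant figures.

ΔP ≈ 438 Pa

Hydraulic diameter D_h = 4A/P = D_o - D_i = 0.221 - 0.121 = 0.1 m.
Re = ρVD_h/μ = 1910·0.135·0.1/0.00349 = 7388.
ε/D_h = 7.8e-05/0.1 = 0.00078; Haaland gives 1/√f = -1.8 log₁₀[8.31e-05+0.000934] = 5.387, so f = 0.03446.
ΔP = f(L/D_h)(ρV²/2) = 0.03446·73.1/0.1·17.4 = 438.5 Pa.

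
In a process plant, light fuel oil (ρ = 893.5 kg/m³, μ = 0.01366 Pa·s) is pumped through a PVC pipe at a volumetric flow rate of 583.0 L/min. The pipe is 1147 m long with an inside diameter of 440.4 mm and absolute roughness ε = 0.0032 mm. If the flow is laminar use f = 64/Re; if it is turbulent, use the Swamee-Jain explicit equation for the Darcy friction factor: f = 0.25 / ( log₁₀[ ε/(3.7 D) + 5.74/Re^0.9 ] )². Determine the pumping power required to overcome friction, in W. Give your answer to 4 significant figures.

Q = 583.0 L/min = 583.0/60000 = 0.009717 m³/s.
Cross-sectional area A = πD²/4 = π(0.4404)²/4 = 0.1523 m²; mean velocity V = Q/A = 0.009717/0.1523 = 0.06379 m/s.
Reynolds number Re = ρVD/μ = 893.5 · 0.06379 · 0.4404 / 0.0137 = 1837.
Re < 2300 → laminar flow, so f = 64/Re = 64/1837 = 0.03483 (the turbulent correlation is not needed).
Darcy-Weisbach: ΔP = f(L/D)(ρV²/2) = 0.03483·(1147/0.4404)·(893.5·0.06379²/2) = 0.03483·2604·1.818 = 164.9 Pa.
Pumping power P = QΔP = 0.009717·164.9 = 1.6022 W = 1.602 W.

P ≈ 1.602 W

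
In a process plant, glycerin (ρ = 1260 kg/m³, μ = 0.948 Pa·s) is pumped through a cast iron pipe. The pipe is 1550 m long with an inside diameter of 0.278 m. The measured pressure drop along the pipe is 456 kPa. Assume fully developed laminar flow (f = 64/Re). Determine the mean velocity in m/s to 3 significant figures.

For laminar flow, f = 64/Re with Re = ρVD/μ, so Darcy-Weisbach reduces to ΔP = 32μLV/D². Solving for V: V = ΔP·D²/(32μL) = 4.56e+05·(0.278)²/(32·0.948·1550) = 0.7495 m/s.
Check: Re = ρVD/μ = 1260·0.7495·0.278/0.948 = 276.9 < 2300, so the laminar assumption holds.

V ≈ 0.749 m/s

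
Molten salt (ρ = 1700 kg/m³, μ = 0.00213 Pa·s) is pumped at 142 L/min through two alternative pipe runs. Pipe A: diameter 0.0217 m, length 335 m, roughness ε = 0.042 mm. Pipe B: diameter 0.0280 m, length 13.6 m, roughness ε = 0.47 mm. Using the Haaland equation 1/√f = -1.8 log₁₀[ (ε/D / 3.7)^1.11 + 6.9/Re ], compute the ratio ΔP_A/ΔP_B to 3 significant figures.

Pipe A: V = Q/A = 0.002367/0.0003698 = 6.399 m/s; Re = 1.108e+05; ε/D = 0.00194; Haaland → f = 0.02466; ΔP_A = f(L/D)(ρV²/2) = 1.325e+07 Pa.
Pipe B: V = Q/A = 0.002367/0.0006158 = 3.844 m/s; Re = 8.589e+04; ε/D = 0.0168; Haaland → f = 0.04611; ΔP_B = f(L/D)(ρV²/2) = 2.812e+05 Pa.
ΔP_A/ΔP_B = 1.325e+07/2.812e+05 = 47.1.

ΔP_A/ΔP_B ≈ 47.1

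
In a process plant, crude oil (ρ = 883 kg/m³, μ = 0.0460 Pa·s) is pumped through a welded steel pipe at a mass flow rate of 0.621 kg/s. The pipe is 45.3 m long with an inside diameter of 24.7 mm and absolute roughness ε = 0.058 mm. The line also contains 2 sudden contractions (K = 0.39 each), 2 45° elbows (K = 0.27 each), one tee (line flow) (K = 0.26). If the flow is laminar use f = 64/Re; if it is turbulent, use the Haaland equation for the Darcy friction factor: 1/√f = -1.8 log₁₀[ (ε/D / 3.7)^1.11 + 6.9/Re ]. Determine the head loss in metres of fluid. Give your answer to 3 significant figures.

h_f ≈ 18.7 m

A = πD²/4 = π(0.0247)²/4 = 0.0004792 m²; mean velocity V = ṁ/(ρA) = 0.621/(883 · 0.0004792) = 1.468 m/s.
Reynolds number Re = ρVD/μ = 883 · 1.468 · 0.0247 / 0.046 = 695.9.
Re < 2300 → laminar flow, so f = 64/Re = 64/695.9 = 0.09197 (the turbulent correlation is not needed).
Total minor-loss coefficient ΣK = 2·0.39 + 2·0.27 + 1·0.26 = 1.58.
ΔP = [f·L/D + ΣK]·(ρV²/2) = [0.09197·45.3/0.0247 + 1.58]·(883·1.468²/2) = [168.7 + 1.58]·951.1 = 1.619e+05 Pa.
Head loss h_f = ΔP/(ρg) = 1.619e+05/(883·9.81) = 18.7 m.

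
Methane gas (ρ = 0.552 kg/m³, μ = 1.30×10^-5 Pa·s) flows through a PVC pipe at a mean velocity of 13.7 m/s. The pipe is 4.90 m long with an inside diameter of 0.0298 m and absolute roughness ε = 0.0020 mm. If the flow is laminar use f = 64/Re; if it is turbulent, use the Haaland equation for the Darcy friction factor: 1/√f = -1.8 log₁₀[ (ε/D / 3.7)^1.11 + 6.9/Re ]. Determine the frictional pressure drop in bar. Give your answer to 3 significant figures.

ΔP ≈ 0.00228 bar

Reynolds number Re = ρVD/μ = 0.552 · 13.7 · 0.0298 / 1.3e-05 = 1.734e+04.
Re > 4000 → turbulent. Relative roughness ε/D = 2e-06/0.0298 = 6.71e-05. Haaland: 1/√f = -1.8 log₁₀[(6.71e-05/3.7)^1.11 + 6.9/1.734e+04] = -1.8 log₁₀[5.46e-06 + 0.000398] = 6.11, so f = 0.02679.
Darcy-Weisbach: ΔP = f(L/D)(ρV²/2) = 0.02679·(4.9/0.0298)·(0.552·13.7²/2) = 0.02679·164.4·51.8 = 228.2 Pa.
ΔP = 228.2 Pa = 0.00228 bar.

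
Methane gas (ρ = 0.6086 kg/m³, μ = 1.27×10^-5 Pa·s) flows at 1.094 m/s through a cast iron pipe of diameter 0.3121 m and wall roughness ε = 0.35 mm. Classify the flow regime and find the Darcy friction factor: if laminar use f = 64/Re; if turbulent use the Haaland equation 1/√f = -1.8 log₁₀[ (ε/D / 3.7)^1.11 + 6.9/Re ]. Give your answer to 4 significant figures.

f ≈ 0.02899

Re = ρVD/μ = 0.6086·1.094·0.3121/1.27e-05 = 1.636e+04.
Re > 4000 → turbulent. ε/D = 0.00035/0.3121 = 0.00112; Haaland: 1/√f = -1.8 log₁₀[0.000124 + 0.000422] = 5.873, so f = 0.02899.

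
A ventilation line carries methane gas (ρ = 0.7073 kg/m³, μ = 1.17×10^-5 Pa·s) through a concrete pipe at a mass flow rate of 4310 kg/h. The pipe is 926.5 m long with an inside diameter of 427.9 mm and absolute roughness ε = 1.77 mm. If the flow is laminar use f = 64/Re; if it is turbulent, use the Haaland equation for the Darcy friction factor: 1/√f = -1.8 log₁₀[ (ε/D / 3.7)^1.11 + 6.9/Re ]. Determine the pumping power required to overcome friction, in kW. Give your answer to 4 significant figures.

P ≈ 5.221 kW

ṁ = 4310 kg/h = 4310/3600 = 1.197 kg/s.
A = πD²/4 = π(0.4279)²/4 = 0.1438 m²; mean velocity V = ṁ/(ρA) = 1.197/(0.7073 · 0.1438) = 11.77 m/s.
Reynolds number Re = ρVD/μ = 0.7073 · 11.77 · 0.4279 / 1.17e-05 = 3.045e+05.
Re > 4000 → turbulent. Relative roughness ε/D = 0.00177/0.4279 = 0.00414. Haaland: 1/√f = -1.8 log₁₀[(0.00414/3.7)^1.11 + 6.9/3.045e+05] = -1.8 log₁₀[0.000529 + 2.27e-05] = 5.864, so f = 0.02908.
Darcy-Weisbach: ΔP = f(L/D)(ρV²/2) = 0.02908·(926.5/0.4279)·(0.7073·11.77²/2) = 0.02908·2165·49 = 3085 Pa.
Q = ṁ/ρ = 1.197/0.7073 = 1.693 m³/s.
Pumping power P = QΔP = 1.693·3085 = 5221.4 W = 5.221 kW.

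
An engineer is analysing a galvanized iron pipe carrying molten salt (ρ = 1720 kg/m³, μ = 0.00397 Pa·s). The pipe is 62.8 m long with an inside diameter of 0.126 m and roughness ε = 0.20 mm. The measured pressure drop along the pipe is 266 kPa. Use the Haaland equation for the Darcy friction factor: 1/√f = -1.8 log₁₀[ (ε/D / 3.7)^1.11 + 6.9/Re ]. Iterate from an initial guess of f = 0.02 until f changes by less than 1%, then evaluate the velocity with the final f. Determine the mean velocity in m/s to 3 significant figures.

Rearranging Darcy-Weisbach: V = √(2·ΔP·D/(f·L·ρ)). With ε/D = 0.0002/0.126 = 0.00159, iterate starting from f = 0.02:
  f = 0.02 → V = √(2·2.66e+05·0.126/(0.02·62.8·1720)) = 5.57 m/s; Re = ρVD/μ = 3.041e+05; f → 0.0227
  f = 0.0227 → V = 5.228 m/s; Re = 2.854e+05; f → 0.02274
Converged (Δf/f < 1%). With the final f = 0.02274: V = √(2·2.66e+05·0.126/(0.02274·62.8·1720)) = 5.224 m/s.

V ≈ 5.22 m/s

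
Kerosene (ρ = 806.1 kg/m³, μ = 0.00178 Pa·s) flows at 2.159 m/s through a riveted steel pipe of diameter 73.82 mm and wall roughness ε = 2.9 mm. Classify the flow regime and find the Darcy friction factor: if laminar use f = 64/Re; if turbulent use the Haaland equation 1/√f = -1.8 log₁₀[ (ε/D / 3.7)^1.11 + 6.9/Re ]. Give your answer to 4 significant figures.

Re = ρVD/μ = 806.1·2.159·0.07382/0.00178 = 7.218e+04.
Re > 4000 → turbulent. ε/D = 0.0029/0.07382 = 0.0393; Haaland: 1/√f = -1.8 log₁₀[0.00644 + 9.56e-05] = 3.932, so f = 0.06466.

f ≈ 0.06466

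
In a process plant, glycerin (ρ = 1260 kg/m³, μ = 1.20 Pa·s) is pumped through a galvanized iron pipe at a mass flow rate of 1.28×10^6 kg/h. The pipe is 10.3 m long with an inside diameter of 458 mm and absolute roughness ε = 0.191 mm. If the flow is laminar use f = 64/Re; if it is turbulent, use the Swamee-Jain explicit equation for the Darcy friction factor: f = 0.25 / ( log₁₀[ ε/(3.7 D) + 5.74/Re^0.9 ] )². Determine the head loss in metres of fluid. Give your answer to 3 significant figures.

h_f ≈ 0.261 m

ṁ = 1.28×10^6 kg/h = 1.28×10^6/3600 = 355.6 kg/s.
A = πD²/4 = π(0.458)²/4 = 0.1647 m²; mean velocity V = ṁ/(ρA) = 355.6/(1260 · 0.1647) = 1.713 m/s.
Reynolds number Re = ρVD/μ = 1260 · 1.713 · 0.458 / 1.2 = 823.7.
Re < 2300 → laminar flow, so f = 64/Re = 64/823.7 = 0.0777 (the turbulent correlation is not needed).
Darcy-Weisbach: ΔP = f(L/D)(ρV²/2) = 0.0777·(10.3/0.458)·(1260·1.713²/2) = 0.0777·22.49·1848 = 3230 Pa.
Head loss h_f = ΔP/(ρg) = 3230/(1260·9.81) = 0.261 m.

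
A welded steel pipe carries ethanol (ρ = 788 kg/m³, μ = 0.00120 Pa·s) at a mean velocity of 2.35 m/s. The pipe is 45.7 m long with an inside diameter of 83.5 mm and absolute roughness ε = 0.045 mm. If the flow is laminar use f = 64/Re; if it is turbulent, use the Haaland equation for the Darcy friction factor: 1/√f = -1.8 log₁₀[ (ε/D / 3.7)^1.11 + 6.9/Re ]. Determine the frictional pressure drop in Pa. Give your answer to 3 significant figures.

Reynolds number Re = ρVD/μ = 788 · 2.35 · 0.0835 / 0.0012 = 1.289e+05.
Re > 4000 → turbulent. Relative roughness ε/D = 4.5e-05/0.0835 = 0.000539. Haaland: 1/√f = -1.8 log₁₀[(0.000539/3.7)^1.11 + 6.9/1.289e+05] = -1.8 log₁₀[5.51e-05 + 5.35e-05] = 7.135, so f = 0.01964.
Darcy-Weisbach: ΔP = f(L/D)(ρV²/2) = 0.01964·(45.7/0.0835)·(788·2.35²/2) = 0.01964·547.3·2176 = 2.339e+04 Pa.

ΔP ≈ 23400 Pa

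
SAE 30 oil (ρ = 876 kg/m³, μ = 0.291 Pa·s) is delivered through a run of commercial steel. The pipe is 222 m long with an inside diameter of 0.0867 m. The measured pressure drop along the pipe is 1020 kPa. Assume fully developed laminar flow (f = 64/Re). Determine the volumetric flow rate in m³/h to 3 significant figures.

Q ≈ 78.8 m³/h

For laminar flow, f = 64/Re with Re = ρVD/μ, so Darcy-Weisbach reduces to ΔP = 32μLV/D². Solving for V: V = ΔP·D²/(32μL) = 1.02e+06·(0.0867)²/(32·0.291·222) = 3.709 m/s.
Check: Re = ρVD/μ = 876·3.709·0.0867/0.291 = 968 < 2300, so the laminar assumption holds.
Q = V·A = 3.709·(π/4·0.0867²) = 0.0219 m³/s = 78.8 m³/h.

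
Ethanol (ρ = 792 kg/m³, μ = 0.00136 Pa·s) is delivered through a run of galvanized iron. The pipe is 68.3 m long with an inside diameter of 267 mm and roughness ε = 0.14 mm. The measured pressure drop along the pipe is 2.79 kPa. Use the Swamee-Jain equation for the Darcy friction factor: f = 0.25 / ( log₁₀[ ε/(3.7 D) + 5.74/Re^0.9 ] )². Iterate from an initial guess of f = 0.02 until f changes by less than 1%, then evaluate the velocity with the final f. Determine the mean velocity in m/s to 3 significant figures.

Rearranging Darcy-Weisbach: V = √(2·ΔP·D/(f·L·ρ)). With ε/D = 0.00014/0.267 = 0.000524, iterate starting from f = 0.02:
  f = 0.02 → V = √(2·2790·0.267/(0.02·68.3·792)) = 1.174 m/s; Re = ρVD/μ = 1.825e+05; f → 0.01922
  f = 0.01922 → V = 1.197 m/s; Re = 1.861e+05; f → 0.01918
Converged (Δf/f < 1%). With the final f = 0.01918: V = √(2·2790·0.267/(0.01918·68.3·792)) = 1.198 m/s.

V ≈ 1.20 m/s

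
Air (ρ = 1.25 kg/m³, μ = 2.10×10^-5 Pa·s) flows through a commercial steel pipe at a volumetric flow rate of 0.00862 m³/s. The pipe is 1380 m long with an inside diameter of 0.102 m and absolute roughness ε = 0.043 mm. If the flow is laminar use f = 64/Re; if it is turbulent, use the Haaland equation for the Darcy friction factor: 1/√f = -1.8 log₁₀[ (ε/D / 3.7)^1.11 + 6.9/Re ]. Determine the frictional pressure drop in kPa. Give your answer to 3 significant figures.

Cross-sectional area A = πD²/4 = π(0.102)²/4 = 0.008171 m²; mean velocity V = Q/A = 0.00862/0.008171 = 1.055 m/s.
Reynolds number Re = ρVD/μ = 1.25 · 1.055 · 0.102 / 2.1e-05 = 6405.
Re > 4000 → turbulent. Relative roughness ε/D = 4.3e-05/0.102 = 0.000422. Haaland: 1/√f = -1.8 log₁₀[(0.000422/3.7)^1.11 + 6.9/6405] = -1.8 log₁₀[4.2e-05 + 0.00108] = 5.312, so f = 0.03544.
Darcy-Weisbach: ΔP = f(L/D)(ρV²/2) = 0.03544·(1380/0.102)·(1.25·1.055²/2) = 0.03544·1.353e+04·0.6955 = 333.5 Pa.
ΔP = 333.5 Pa = 0.333 kPa.

ΔP ≈ 0.333 kPa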